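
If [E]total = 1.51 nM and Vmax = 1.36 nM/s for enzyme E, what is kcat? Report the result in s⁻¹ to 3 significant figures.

0.901 s⁻¹

kcat = Vmax/[E]total = 1.36 nM/s / 1.51 nM = 0.901 s⁻¹.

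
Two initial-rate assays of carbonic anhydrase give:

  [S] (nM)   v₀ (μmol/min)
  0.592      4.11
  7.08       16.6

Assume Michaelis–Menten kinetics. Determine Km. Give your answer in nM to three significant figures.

In reciprocal form, 1/v = (Km/Vmax)·(1/[S]) + 1/Vmax. The two points give (1/[S], 1/v) = (1.689, 0.2433) and (0.1412, 0.06024).
Slope = (0.2433 − 0.06024)/(1.689 − 0.1412) = 0.1183; intercept = 0.2433 − 0.1183×1.689 = 0.04354.
Vmax = 1/intercept = 23.0 μmol/min; Km = slope × Vmax = 0.1183 × 23.0 = 2.72 nM.

2.72 nM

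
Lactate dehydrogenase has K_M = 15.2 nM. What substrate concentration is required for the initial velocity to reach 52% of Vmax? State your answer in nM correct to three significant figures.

v/Vmax = [S]/(Km+[S]) = 0.52, so [S] = Km·0.52/(1 − 0.52) = 15.2 × 1.083.
[S] = 16.5 nM.

16.5 nM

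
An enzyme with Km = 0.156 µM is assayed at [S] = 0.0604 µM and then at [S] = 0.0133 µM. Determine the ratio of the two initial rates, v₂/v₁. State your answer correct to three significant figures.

0.281

Since Vmax cancels, v₂/v₁ = [S]₂(Km+[S]₁) / [S]₁(Km+[S]₂).
= 0.0133×(0.156+0.0604) / (0.0604×(0.156+0.0133)) = 0.002878/0.01023 = 0.281.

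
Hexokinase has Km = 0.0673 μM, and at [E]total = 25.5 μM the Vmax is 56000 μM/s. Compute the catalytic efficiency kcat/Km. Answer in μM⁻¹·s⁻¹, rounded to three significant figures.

32600 μM⁻¹·s⁻¹

kcat = Vmax/[E]total = 56000/25.5 = 2200 s⁻¹.
kcat/Km = 2200/0.0673 = 32600 μM⁻¹·s⁻¹.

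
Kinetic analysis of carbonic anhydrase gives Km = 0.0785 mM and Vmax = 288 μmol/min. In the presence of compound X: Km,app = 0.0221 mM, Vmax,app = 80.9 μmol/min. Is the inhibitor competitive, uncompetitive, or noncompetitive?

uncompetitive

Both Km and Vmax decrease by the same factor (~3.56-fold) — characteristic of uncompetitive inhibition.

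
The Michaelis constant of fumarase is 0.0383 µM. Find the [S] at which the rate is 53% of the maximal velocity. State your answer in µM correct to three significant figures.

0.0432 µM

v/Vmax = [S]/(Km+[S]) = 0.53, so [S] = Km·0.53/(1 − 0.53) = 0.0383 × 1.128.
[S] = 0.0432 µM.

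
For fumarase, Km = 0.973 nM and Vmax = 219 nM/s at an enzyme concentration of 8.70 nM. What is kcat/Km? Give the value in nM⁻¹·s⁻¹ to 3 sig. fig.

kcat = Vmax/[E]total = 219/8.70 = 25.2 s⁻¹.
kcat/Km = 25.2/0.973 = 25.9 nM⁻¹·s⁻¹.

25.9 nM⁻¹·s⁻¹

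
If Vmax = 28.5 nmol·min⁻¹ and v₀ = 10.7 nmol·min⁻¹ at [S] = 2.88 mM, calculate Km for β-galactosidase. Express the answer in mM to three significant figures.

4.79 mM

From v = Vmax[S]/(Km+[S]), Km = [S](Vmax − v)/v.
Km = 2.88 × (28.5 − 10.7) / 10.7 = 51.26/10.7 = 4.79 mM.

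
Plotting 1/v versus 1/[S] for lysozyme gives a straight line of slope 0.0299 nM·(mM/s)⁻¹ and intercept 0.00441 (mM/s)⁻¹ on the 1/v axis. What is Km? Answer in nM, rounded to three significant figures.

y-intercept = 1/Vmax ⇒ Vmax = 227 mM/s; slope = Km/Vmax ⇒ Km = slope × Vmax.
Km = 0.0299 × 227 = 6.78 nM.

6.78 nM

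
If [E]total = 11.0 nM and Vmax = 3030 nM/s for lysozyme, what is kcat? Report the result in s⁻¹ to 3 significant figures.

275 s⁻¹

kcat = Vmax/[E]total = 3030 nM/s / 11.0 nM = 275 s⁻¹.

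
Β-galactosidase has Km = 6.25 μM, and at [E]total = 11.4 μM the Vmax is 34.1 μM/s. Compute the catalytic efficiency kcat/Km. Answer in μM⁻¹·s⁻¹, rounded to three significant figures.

0.479 μM⁻¹·s⁻¹

kcat = Vmax/[E]total = 34.1/11.4 = 2.99 s⁻¹.
kcat/Km = 2.99/6.25 = 0.479 μM⁻¹·s⁻¹.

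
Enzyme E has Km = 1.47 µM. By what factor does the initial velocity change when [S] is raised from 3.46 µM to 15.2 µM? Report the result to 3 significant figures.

Since Vmax cancels, v₂/v₁ = [S]₂(Km+[S]₁) / [S]₁(Km+[S]₂).
= 15.2×(1.47+3.46) / (3.46×(1.47+15.2)) = 74.94/57.68 = 1.30.

1.30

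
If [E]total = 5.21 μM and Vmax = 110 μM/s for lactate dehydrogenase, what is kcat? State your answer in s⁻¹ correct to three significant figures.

kcat = Vmax/[E]total = 110 μM/s / 5.21 μM = 21.1 s⁻¹.

21.1 s⁻¹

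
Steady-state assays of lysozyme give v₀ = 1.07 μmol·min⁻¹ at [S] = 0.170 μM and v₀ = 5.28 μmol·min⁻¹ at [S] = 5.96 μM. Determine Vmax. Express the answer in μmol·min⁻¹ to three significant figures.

In reciprocal form, 1/v = (Km/Vmax)·(1/[S]) + 1/Vmax. The two points give (1/[S], 1/v) = (5.882, 0.9346) and (0.1678, 0.1894).
Slope = (0.9346 − 0.1894)/(5.882 − 0.1678) = 0.1304; intercept = 0.9346 − 0.1304×5.882 = 0.1675.
Vmax = 1/intercept = 5.97 μmol·min⁻¹; Km = slope × Vmax = 0.1304 × 5.97 = 0.778 μM.

5.97 μmol·min⁻¹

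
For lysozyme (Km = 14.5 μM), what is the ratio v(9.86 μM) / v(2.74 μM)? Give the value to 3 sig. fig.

Since Vmax cancels, v₂/v₁ = [S]₂(Km+[S]₁) / [S]₁(Km+[S]₂).
= 9.86×(14.5+2.74) / (2.74×(14.5+9.86)) = 170.0/66.75 = 2.55.

2.55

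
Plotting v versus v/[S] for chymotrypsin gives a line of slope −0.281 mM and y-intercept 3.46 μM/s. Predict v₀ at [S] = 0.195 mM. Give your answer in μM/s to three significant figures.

1.42 μM/s

In the Eadie–Hofstee form v = Vmax − Km·(v/[S]), the slope is −Km and the intercept is Vmax, so Km = 0.281 mM and Vmax = 3.46 μM/s.
v = 3.46 × 0.195/(0.281 + 0.195) = 1.42 μM/s.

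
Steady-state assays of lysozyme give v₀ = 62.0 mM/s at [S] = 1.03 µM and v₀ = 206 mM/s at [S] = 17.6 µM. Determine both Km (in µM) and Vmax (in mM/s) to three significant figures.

Km = 2.97 µM; Vmax = 241 mM/s

From v = Vmax[S]/(Km+[S]), each point gives Vmax = v(Km+[S])/[S].
Equating: 62.0(Km+1.03)/1.03 = 206(Km+17.6)/17.6.
60.19·Km + 62.0 = 11.70·Km + 206, so (60.19 − 11.70)·Km = 206 − 62.0.
Km = 144.0/48.49 = 2.97 µM; then Vmax = 62.0(2.97+1.03)/1.03 = 241 mM/s.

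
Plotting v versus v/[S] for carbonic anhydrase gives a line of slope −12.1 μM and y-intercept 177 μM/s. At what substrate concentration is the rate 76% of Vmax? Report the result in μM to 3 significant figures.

38.3 μM

The Eadie–Hofstee slope gives Km = 12.1 μM (slope = −Km).
v/Vmax = [S]/(Km+[S]) = 0.76 ⇒ [S] = Km·0.76/(1−0.76) = 12.1 × 3.167 = 38.3 μM.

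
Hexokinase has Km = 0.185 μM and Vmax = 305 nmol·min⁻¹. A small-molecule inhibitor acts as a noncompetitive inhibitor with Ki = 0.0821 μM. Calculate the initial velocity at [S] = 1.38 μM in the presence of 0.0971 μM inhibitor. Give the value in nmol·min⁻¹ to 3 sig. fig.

α = 1 + [I]/Ki = 1 + 0.0971/0.0821 = 2.183.
For a noncompetitive inhibitor, Vmax is reduced to Vmax/α while Km is unchanged: Km,app = 0.185 μM, Vmax,app = 140 nmol·min⁻¹.
v = Vmax,app·[S]/(Km,app + [S]) = 140 × 1.38/(0.185 + 1.38) = 123 nmol·min⁻¹.

123 nmol·min⁻¹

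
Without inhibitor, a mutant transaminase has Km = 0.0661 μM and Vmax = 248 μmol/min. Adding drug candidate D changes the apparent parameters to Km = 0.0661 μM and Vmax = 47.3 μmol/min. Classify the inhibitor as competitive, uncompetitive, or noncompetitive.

noncompetitive

Vmax decreases (248 → 47.3 μmol/min) while Km is unchanged — pure noncompetitive inhibition.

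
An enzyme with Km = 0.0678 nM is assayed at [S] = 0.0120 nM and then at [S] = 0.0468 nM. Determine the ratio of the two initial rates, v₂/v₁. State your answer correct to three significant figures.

The fractional saturations are [S]/(Km+[S]) = 0.0120/0.07980 = 0.1504 and 0.0468/0.1146 = 0.4084.
v₂/v₁ is just their ratio: 0.4084/0.1504 = 2.72.

2.72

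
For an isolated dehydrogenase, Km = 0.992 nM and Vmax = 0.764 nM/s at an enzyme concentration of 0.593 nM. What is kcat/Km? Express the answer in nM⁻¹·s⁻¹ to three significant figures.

1.30 nM⁻¹·s⁻¹

kcat = Vmax/[E]total = 0.764/0.593 = 1.29 s⁻¹.
kcat/Km = 1.29/0.992 = 1.30 nM⁻¹·s⁻¹.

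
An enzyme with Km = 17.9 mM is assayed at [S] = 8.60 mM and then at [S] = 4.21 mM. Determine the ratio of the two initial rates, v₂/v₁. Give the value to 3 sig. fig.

0.587

Since Vmax cancels, v₂/v₁ = [S]₂(Km+[S]₁) / [S]₁(Km+[S]₂).
= 4.21×(17.9+8.60) / (8.60×(17.9+4.21)) = 111.6/190.1 = 0.587.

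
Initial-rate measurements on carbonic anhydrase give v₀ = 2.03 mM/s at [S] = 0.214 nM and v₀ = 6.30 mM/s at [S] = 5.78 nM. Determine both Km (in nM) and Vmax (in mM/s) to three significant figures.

From v = Vmax[S]/(Km+[S]), each point gives Vmax = v(Km+[S])/[S].
Equating: 2.03(Km+0.214)/0.214 = 6.30(Km+5.78)/5.78.
9.486·Km + 2.03 = 1.090·Km + 6.30, so (9.486 − 1.090)·Km = 6.30 − 2.03.
Km = 4.270/8.396 = 0.509 nM; then Vmax = 2.03(0.509+0.214)/0.214 = 6.85 mM/s.

Km = 0.509 nM; Vmax = 6.85 mM/s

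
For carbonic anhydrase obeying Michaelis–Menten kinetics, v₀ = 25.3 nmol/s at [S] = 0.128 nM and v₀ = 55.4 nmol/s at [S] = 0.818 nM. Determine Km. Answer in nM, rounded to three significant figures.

0.232 nM

In reciprocal form, 1/v = (Km/Vmax)·(1/[S]) + 1/Vmax. The two points give (1/[S], 1/v) = (7.812, 0.03953) and (1.222, 0.01805).
Slope = (0.03953 − 0.01805)/(7.812 − 1.222) = 0.003259; intercept = 0.03953 − 0.003259×7.812 = 0.01407.
Vmax = 1/intercept = 71.1 nmol/s; Km = slope × Vmax = 0.003259 × 71.1 = 0.232 nM.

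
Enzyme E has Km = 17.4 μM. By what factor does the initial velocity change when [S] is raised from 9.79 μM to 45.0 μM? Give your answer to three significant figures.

2.00

Since Vmax cancels, v₂/v₁ = [S]₂(Km+[S]₁) / [S]₁(Km+[S]₂).
= 45.0×(17.4+9.79) / (9.79×(17.4+45.0)) = 1224/610.9 = 2.00.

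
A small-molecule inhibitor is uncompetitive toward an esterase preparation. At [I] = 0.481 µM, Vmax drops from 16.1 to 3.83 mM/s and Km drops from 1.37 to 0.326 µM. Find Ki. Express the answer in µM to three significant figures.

Uncompetitive: Vmax,app = Vmax/α (and Km,app = Km/α) with α = 1 + [I]/Ki.
α = Vmax/Vmax,app = 16.1/3.83 = 4.204.
Since α = 1 + [I]/Ki, [I]/Ki = 4.204 − 1 = 3.204 and Ki = 0.481/3.204 = 0.150 µM.

0.150 µM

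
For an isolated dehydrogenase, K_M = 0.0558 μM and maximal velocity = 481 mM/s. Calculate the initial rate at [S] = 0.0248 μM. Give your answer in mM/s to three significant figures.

[S]/(Km+[S]) = 0.0248/0.08060 = 0.3077, the fractional saturation.
v = 0.3077 × Vmax = 0.3077 × 481 = 148 mM/s.

148 mM/s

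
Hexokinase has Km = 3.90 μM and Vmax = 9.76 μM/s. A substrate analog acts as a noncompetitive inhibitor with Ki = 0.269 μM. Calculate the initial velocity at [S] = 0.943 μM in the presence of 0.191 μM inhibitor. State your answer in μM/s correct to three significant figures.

α = 1 + [I]/Ki = 1 + 0.191/0.269 = 1.710.
For a noncompetitive inhibitor, Vmax is reduced to Vmax/α while Km is unchanged: Km,app = 3.90 μM, Vmax,app = 5.71 μM/s.
v = Vmax,app·[S]/(Km,app + [S]) = 5.71 × 0.943/(3.90 + 0.943) = 1.11 μM/s.

1.11 μM/s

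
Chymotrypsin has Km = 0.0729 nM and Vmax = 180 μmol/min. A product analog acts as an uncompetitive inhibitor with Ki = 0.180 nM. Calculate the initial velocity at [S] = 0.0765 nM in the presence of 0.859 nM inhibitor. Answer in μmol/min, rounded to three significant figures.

26.8 μmol/min

α = 1 + [I]/Ki = 1 + 0.859/0.180 = 5.772.
For an uncompetitive inhibitor, both parameters are divided by α, giving Vmax/α and Km/α: Km,app = 0.0126 nM, Vmax,app = 31.2 μmol/min.
v = Vmax,app·[S]/(Km,app + [S]) = 31.2 × 0.0765/(0.0126 + 0.0765) = 26.8 μmol/min.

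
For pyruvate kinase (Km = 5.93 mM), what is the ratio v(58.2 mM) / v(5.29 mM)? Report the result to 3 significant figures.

Since Vmax cancels, v₂/v₁ = [S]₂(Km+[S]₁) / [S]₁(Km+[S]₂).
= 58.2×(5.93+5.29) / (5.29×(5.93+58.2)) = 653.0/339.2 = 1.92.

1.92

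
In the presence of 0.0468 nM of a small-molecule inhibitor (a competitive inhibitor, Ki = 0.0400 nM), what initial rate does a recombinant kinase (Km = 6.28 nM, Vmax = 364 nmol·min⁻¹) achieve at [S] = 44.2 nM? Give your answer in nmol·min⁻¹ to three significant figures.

α = 1 + [I]/Ki = 1 + 0.0468/0.0400 = 2.170.
For a competitive inhibitor, Vmax is unchanged and the apparent Km becomes α·Km: Km,app = 13.6 nM, Vmax,app = 364 nmol·min⁻¹.
v = Vmax,app·[S]/(Km,app + [S]) = 364 × 44.2/(13.6 + 44.2) = 278 nmol·min⁻¹.

278 nmol·min⁻¹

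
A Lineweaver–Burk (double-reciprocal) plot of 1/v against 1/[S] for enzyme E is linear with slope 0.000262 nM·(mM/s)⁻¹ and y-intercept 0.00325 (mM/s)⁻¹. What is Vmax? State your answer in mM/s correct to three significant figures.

The y-intercept of a Lineweaver–Burk plot equals 1/Vmax, so Vmax = 1/0.00325 = 308 mM/s.

308 mM/s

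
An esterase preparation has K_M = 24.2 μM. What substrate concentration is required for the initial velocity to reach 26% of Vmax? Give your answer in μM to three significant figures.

v/Vmax = [S]/(Km+[S]) = 0.26, so [S] = Km·0.26/(1 − 0.26) = 24.2 × 0.3514.
[S] = 8.50 μM.

8.50 μM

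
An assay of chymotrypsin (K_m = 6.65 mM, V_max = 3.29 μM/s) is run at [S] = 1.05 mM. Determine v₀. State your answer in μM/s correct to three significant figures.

[S]/(Km+[S]) = 1.05/7.700 = 0.1364, the fractional saturation.
v = 0.1364 × Vmax = 0.1364 × 3.29 = 0.449 μM/s.

0.449 μM/s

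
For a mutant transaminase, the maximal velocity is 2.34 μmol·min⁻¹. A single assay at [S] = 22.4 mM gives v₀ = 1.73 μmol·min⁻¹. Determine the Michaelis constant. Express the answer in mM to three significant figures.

v/Vmax = 1.73/2.34 = 0.7393 = [S]/(Km+[S]).
So Km + [S] = [S]/0.7393 = 30.30 mM, giving Km = 30.30 − 22.4 = 7.90 mM.

7.90 mM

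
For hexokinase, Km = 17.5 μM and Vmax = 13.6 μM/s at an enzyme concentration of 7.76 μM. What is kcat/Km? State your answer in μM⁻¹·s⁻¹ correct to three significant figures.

0.100 μM⁻¹·s⁻¹

kcat = Vmax/[E]total = 13.6/7.76 = 1.75 s⁻¹.
kcat/Km = 1.75/17.5 = 0.100 μM⁻¹·s⁻¹.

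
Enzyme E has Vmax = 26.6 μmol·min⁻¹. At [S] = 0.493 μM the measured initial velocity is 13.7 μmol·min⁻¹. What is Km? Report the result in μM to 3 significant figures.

From v = Vmax[S]/(Km+[S]), Km = [S](Vmax − v)/v.
Km = 0.493 × (26.6 − 13.7) / 13.7 = 6.360/13.7 = 0.464 μM.

0.464 μM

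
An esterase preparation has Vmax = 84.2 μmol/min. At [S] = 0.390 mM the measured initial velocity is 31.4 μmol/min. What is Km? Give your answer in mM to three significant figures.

0.656 mM

From v = Vmax[S]/(Km+[S]), Km = [S](Vmax − v)/v.
Km = 0.390 × (84.2 − 31.4) / 31.4 = 20.59/31.4 = 0.656 mM.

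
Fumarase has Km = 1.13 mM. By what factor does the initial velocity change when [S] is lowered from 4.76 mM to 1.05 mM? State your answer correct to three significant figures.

Since Vmax cancels, v₂/v₁ = [S]₂(Km+[S]₁) / [S]₁(Km+[S]₂).
= 1.05×(1.13+4.76) / (4.76×(1.13+1.05)) = 6.184/10.38 = 0.596.

0.596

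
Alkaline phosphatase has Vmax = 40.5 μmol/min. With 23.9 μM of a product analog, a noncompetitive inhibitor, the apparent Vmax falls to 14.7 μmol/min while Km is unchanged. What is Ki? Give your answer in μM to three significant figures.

13.6 μM

Noncompetitive: Vmax,app = Vmax/α with α = 1 + [I]/Ki.
α = Vmax/Vmax,app = 40.5/14.7 = 2.755.
Since α = 1 + [I]/Ki, [I]/Ki = 2.755 − 1 = 1.755 and Ki = 23.9/1.755 = 13.6 μM.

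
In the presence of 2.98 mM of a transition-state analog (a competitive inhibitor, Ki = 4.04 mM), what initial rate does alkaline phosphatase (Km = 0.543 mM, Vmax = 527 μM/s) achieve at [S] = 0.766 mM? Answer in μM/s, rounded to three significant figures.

α = 1 + [I]/Ki = 1 + 2.98/4.04 = 1.738.
For a competitive inhibitor, Vmax is unchanged and the apparent Km becomes α·Km: Km,app = 0.944 mM, Vmax,app = 527 μM/s.
v = Vmax,app·[S]/(Km,app + [S]) = 527 × 0.766/(0.944 + 0.766) = 236 μM/s.

236 μM/s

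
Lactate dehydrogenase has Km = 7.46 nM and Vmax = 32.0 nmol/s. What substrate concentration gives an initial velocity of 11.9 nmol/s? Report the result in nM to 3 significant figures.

Rearranging v = Vmax[S]/(Km+[S]) gives [S] = Km·v/(Vmax − v).
[S] = 7.46 × 11.9 / (32.0 − 11.9) = 88.77/20.10 = 4.42 nM.

4.42 nM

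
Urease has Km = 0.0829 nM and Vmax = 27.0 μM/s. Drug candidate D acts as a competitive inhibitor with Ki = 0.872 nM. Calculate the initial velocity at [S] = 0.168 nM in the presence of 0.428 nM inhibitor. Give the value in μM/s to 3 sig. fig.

15.6 μM/s

α = 1 + [I]/Ki = 1 + 0.428/0.872 = 1.491.
For a competitive inhibitor, Vmax is unchanged and the apparent Km becomes α·Km: Km,app = 0.124 nM, Vmax,app = 27.0 μM/s.
v = Vmax,app·[S]/(Km,app + [S]) = 27.0 × 0.168/(0.124 + 0.168) = 15.6 μM/s.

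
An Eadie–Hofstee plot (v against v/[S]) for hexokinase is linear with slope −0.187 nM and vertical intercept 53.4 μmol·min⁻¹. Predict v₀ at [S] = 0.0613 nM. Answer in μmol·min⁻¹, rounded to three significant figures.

13.2 μmol·min⁻¹

In the Eadie–Hofstee form v = Vmax − Km·(v/[S]), the slope is −Km and the intercept is Vmax, so Km = 0.187 nM and Vmax = 53.4 μmol·min⁻¹.
v = 53.4 × 0.0613/(0.187 + 0.0613) = 13.2 μmol·min⁻¹.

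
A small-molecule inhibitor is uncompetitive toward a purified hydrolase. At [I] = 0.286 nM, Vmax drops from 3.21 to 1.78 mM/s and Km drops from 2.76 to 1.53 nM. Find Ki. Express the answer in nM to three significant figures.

0.356 nM

Uncompetitive: Vmax,app = Vmax/α (and Km,app = Km/α) with α = 1 + [I]/Ki.
α = Vmax/Vmax,app = 3.21/1.78 = 1.803.
Ki = [I]/(α − 1) = 0.286/0.8034 = 0.356 nM.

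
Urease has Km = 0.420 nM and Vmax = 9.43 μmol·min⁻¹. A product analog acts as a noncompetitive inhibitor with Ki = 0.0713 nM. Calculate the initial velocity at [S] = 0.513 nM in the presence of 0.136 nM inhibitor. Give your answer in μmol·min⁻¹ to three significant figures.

1.78 μmol·min⁻¹

With α = 1 + [I]/Ki = 1 + 0.136/0.0713 = 2.907, the noncompetitive rate law is v = (Vmax/α)·[S] / (Km + [S]).
v = (9.43/2.907)×0.513 / (0.420 + 0.513) = 1.664/0.9330 = 1.78 μmol·min⁻¹.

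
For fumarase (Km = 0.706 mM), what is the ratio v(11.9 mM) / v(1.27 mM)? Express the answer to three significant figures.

1.47

Since Vmax cancels, v₂/v₁ = [S]₂(Km+[S]₁) / [S]₁(Km+[S]₂).
= 11.9×(0.706+1.27) / (1.27×(0.706+11.9)) = 23.51/16.01 = 1.47.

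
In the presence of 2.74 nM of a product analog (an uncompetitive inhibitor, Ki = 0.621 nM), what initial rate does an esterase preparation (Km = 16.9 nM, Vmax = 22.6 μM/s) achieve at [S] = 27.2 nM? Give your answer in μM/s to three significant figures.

With α = 1 + [I]/Ki = 1 + 2.74/0.621 = 5.412, the uncompetitive rate law is v = (Vmax/α)·[S] / (Km/α + [S]).
v = (22.6/5.412)×27.2 / (16.9/5.412 + 27.2) = 113.6/30.32 = 3.75 μM/s.

3.75 μM/s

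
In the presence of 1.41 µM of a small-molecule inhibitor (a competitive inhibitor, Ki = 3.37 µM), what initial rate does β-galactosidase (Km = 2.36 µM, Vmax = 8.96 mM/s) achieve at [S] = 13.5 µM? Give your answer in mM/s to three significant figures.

7.18 mM/s

α = 1 + [I]/Ki = 1 + 1.41/3.37 = 1.418.
For a competitive inhibitor, Vmax is unchanged and the apparent Km becomes α·Km: Km,app = 3.35 µM, Vmax,app = 8.96 mM/s.
v = Vmax,app·[S]/(Km,app + [S]) = 8.96 × 13.5/(3.35 + 13.5) = 7.18 mM/s.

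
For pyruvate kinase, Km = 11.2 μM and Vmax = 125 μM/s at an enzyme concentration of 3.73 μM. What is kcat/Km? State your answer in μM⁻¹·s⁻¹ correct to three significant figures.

2.99 μM⁻¹·s⁻¹

kcat = Vmax/[E]total = 125/3.73 = 33.5 s⁻¹.
kcat/Km = 33.5/11.2 = 2.99 μM⁻¹·s⁻¹.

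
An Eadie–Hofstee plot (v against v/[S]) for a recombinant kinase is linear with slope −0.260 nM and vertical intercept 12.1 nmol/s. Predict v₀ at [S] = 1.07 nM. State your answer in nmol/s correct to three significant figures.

In the Eadie–Hofstee form v = Vmax − Km·(v/[S]), the slope is −Km and the intercept is Vmax, so Km = 0.260 nM and Vmax = 12.1 nmol/s.
v = 12.1 × 1.07/(0.260 + 1.07) = 9.73 nmol/s.

9.73 nmol/s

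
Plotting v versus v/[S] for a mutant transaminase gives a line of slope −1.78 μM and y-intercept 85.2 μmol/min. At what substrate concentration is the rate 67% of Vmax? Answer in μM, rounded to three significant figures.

3.61 μM

The Eadie–Hofstee slope gives Km = 1.78 μM (slope = −Km).
v/Vmax = [S]/(Km+[S]) = 0.67 ⇒ [S] = Km·0.67/(1−0.67) = 1.78 × 2.030 = 3.61 μM.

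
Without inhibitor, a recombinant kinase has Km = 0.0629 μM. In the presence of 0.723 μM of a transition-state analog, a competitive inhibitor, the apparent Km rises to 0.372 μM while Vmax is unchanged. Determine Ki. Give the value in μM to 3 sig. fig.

0.147 μM

Competitive: Km,app = α·Km with α = 1 + [I]/Ki.
α = Km,app/Km = 0.372/0.0629 = 5.914.
Since α = 1 + [I]/Ki, [I]/Ki = 5.914 − 1 = 4.914 and Ki = 0.723/4.914 = 0.147 μM.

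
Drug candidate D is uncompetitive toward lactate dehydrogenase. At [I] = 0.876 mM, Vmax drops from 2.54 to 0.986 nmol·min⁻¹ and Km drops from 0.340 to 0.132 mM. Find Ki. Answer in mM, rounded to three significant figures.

0.556 mM

Uncompetitive: Vmax,app = Vmax/α (and Km,app = Km/α) with α = 1 + [I]/Ki.
α = Vmax/Vmax,app = 2.54/0.986 = 2.576.
Since α = 1 + [I]/Ki, [I]/Ki = 2.576 − 1 = 1.576 and Ki = 0.876/1.576 = 0.556 mM.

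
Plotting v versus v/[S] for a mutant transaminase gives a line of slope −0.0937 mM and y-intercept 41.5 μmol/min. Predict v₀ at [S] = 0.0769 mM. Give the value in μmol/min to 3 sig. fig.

18.7 μmol/min

In the Eadie–Hofstee form v = Vmax − Km·(v/[S]), the slope is −Km and the intercept is Vmax, so Km = 0.0937 mM and Vmax = 41.5 μmol/min.
v = 41.5 × 0.0769/(0.0937 + 0.0769) = 18.7 μmol/min.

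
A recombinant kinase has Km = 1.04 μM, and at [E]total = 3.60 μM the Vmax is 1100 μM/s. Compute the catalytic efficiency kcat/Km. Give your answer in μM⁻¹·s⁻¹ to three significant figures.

294 μM⁻¹·s⁻¹

kcat = Vmax/[E]total = 1100/3.60 = 306 s⁻¹.
kcat/Km = 306/1.04 = 294 μM⁻¹·s⁻¹.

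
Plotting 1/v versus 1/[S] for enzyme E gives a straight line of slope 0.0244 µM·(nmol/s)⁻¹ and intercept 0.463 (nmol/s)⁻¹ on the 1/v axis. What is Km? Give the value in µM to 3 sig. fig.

0.0527 µM

y-intercept = 1/Vmax ⇒ Vmax = 2.16 nmol/s; slope = Km/Vmax ⇒ Km = slope × Vmax.
Km = 0.0244 × 2.16 = 0.0527 µM.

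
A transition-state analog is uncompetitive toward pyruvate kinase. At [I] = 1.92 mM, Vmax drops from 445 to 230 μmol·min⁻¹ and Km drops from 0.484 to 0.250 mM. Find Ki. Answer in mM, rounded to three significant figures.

2.05 mM

Uncompetitive: Vmax,app = Vmax/α (and Km,app = Km/α) with α = 1 + [I]/Ki.
α = Vmax/Vmax,app = 445/230 = 1.935.
Ki = [I]/(α − 1) = 1.92/0.9348 = 2.05 mM.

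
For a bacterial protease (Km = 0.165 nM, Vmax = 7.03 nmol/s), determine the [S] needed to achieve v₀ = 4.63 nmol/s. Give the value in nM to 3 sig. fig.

Rearranging v = Vmax[S]/(Km+[S]) gives [S] = Km·v/(Vmax − v).
[S] = 0.165 × 4.63 / (7.03 − 4.63) = 0.7640/2.400 = 0.318 nM.

0.318 nM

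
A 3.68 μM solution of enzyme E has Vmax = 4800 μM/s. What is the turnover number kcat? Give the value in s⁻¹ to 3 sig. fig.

1300 s⁻¹

kcat = Vmax/[E]total = 4800 μM/s / 3.68 μM = 1300 s⁻¹.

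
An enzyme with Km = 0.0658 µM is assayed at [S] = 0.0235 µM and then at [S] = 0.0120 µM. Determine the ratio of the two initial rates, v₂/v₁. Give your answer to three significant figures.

0.586

The fractional saturations are [S]/(Km+[S]) = 0.0235/0.08930 = 0.2632 and 0.0120/0.07780 = 0.1542.
v₂/v₁ is just their ratio: 0.1542/0.2632 = 0.586.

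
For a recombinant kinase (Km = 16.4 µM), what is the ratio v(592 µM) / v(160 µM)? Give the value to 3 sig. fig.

The fractional saturations are [S]/(Km+[S]) = 160/176.4 = 0.9070 and 592/608.4 = 0.9730.
v₂/v₁ is just their ratio: 0.9730/0.9070 = 1.07.

1.07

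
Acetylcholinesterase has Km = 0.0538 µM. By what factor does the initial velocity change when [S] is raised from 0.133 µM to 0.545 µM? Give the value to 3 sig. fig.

The fractional saturations are [S]/(Km+[S]) = 0.133/0.1868 = 0.7120 and 0.545/0.5988 = 0.9102.
v₂/v₁ is just their ratio: 0.9102/0.7120 = 1.28.

1.28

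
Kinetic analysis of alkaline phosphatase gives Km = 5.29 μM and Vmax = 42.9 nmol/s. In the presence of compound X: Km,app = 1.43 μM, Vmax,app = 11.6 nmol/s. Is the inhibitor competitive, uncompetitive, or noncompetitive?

Both Km and Vmax decrease by the same factor (~3.71-fold) — characteristic of uncompetitive inhibition.

uncompetitive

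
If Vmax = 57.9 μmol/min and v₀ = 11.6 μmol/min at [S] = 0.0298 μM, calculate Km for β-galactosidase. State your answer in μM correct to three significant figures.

0.119 μM

From v = Vmax[S]/(Km+[S]), Km = [S](Vmax − v)/v.
Km = 0.0298 × (57.9 − 11.6) / 11.6 = 1.380/11.6 = 0.119 μM.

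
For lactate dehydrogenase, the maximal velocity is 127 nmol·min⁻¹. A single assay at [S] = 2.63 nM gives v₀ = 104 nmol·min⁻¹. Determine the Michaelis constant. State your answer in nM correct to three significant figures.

v/Vmax = 104/127 = 0.8189 = [S]/(Km+[S]).
So Km + [S] = [S]/0.8189 = 3.212 nM, giving Km = 3.212 − 2.63 = 0.582 nM.

0.582 nM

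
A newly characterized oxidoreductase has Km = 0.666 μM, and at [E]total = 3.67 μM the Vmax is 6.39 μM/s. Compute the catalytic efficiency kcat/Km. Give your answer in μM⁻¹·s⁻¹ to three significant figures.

kcat = Vmax/[E]total = 6.39/3.67 = 1.74 s⁻¹.
kcat/Km = 1.74/0.666 = 2.61 μM⁻¹·s⁻¹.

2.61 μM⁻¹·s⁻¹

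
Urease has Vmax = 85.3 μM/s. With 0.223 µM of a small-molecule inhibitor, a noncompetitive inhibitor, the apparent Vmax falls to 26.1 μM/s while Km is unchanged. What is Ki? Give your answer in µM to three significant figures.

Noncompetitive: Vmax,app = Vmax/α with α = 1 + [I]/Ki.
α = Vmax/Vmax,app = 85.3/26.1 = 3.268.
Ki = [I]/(α − 1) = 0.223/2.268 = 0.0983 µM.

0.0983 µM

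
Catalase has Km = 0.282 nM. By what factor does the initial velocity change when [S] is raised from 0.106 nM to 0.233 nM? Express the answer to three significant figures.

1.66

The fractional saturations are [S]/(Km+[S]) = 0.106/0.3880 = 0.2732 and 0.233/0.5150 = 0.4524.
v₂/v₁ is just their ratio: 0.4524/0.2732 = 1.66.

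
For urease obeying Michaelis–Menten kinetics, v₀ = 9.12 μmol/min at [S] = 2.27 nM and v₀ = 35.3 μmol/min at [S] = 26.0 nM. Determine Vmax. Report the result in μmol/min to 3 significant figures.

In reciprocal form, 1/v = (Km/Vmax)·(1/[S]) + 1/Vmax. The two points give (1/[S], 1/v) = (0.4405, 0.1096) and (0.03846, 0.02833).
Slope = (0.1096 − 0.02833)/(0.4405 − 0.03846) = 0.2023; intercept = 0.1096 − 0.2023×0.4405 = 0.02055.
Vmax = 1/intercept = 48.7 μmol/min; Km = slope × Vmax = 0.2023 × 48.7 = 9.84 nM.

48.7 μmol/min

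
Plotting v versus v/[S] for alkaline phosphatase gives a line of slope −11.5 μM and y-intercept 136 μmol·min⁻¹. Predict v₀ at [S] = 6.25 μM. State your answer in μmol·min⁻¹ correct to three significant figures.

In the Eadie–Hofstee form v = Vmax − Km·(v/[S]), the slope is −Km and the intercept is Vmax, so Km = 11.5 μM and Vmax = 136 μmol·min⁻¹.
v = 136 × 6.25/(11.5 + 6.25) = 47.9 μmol·min⁻¹.

47.9 μmol·min⁻¹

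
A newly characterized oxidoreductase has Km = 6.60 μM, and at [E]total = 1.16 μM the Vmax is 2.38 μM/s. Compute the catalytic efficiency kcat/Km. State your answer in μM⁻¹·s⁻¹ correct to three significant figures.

0.311 μM⁻¹·s⁻¹

kcat = Vmax/[E]total = 2.38/1.16 = 2.05 s⁻¹.
kcat/Km = 2.05/6.60 = 0.311 μM⁻¹·s⁻¹.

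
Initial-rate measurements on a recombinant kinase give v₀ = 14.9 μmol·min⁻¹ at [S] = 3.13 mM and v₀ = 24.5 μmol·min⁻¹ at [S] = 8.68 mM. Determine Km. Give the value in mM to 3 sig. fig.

4.95 mM

In reciprocal form, 1/v = (Km/Vmax)·(1/[S]) + 1/Vmax. The two points give (1/[S], 1/v) = (0.3195, 0.06711) and (0.1152, 0.04082).
Slope = (0.06711 − 0.04082)/(0.3195 − 0.1152) = 0.1287; intercept = 0.06711 − 0.1287×0.3195 = 0.02599.
Vmax = 1/intercept = 38.5 μmol·min⁻¹; Km = slope × Vmax = 0.1287 × 38.5 = 4.95 mM.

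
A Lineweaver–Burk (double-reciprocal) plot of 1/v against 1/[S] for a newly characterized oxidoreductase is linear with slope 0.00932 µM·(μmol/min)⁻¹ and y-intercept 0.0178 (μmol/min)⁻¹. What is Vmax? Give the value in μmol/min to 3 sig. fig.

The y-intercept of a Lineweaver–Burk plot equals 1/Vmax, so Vmax = 1/0.0178 = 56.2 μmol/min.

56.2 μmol/min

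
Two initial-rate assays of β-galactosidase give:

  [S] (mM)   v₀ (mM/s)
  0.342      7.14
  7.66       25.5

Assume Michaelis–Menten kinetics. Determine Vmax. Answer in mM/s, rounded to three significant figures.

29.0 mM/s

In reciprocal form, 1/v = (Km/Vmax)·(1/[S]) + 1/Vmax. The two points give (1/[S], 1/v) = (2.924, 0.1401) and (0.1305, 0.03922).
Slope = (0.1401 − 0.03922)/(2.924 − 0.1305) = 0.03610; intercept = 0.1401 − 0.03610×2.924 = 0.03450.
Vmax = 1/intercept = 29.0 mM/s; Km = slope × Vmax = 0.03610 × 29.0 = 1.05 mM.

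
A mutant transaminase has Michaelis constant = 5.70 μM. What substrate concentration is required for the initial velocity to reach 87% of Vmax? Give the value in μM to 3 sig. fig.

v/Vmax = [S]/(Km+[S]) = 0.87, so [S] = Km·0.87/(1 − 0.87) = 5.70 × 6.692.
[S] = 38.1 μM.

38.1 μM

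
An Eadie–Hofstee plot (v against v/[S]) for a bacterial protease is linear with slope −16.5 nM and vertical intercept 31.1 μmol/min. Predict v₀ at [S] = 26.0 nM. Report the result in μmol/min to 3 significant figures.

19.0 μmol/min

In the Eadie–Hofstee form v = Vmax − Km·(v/[S]), the slope is −Km and the intercept is Vmax, so Km = 16.5 nM and Vmax = 31.1 μmol/min.
v = 31.1 × 26.0/(16.5 + 26.0) = 19.0 μmol/min.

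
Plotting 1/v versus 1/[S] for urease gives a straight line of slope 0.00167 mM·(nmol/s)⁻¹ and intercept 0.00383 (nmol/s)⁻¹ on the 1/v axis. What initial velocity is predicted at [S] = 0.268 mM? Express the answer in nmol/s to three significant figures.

99.4 nmol/s

The y-intercept is 1/Vmax, so Vmax = 1/0.00383 = 261 nmol/s.
The slope is Km/Vmax, so Km = 0.00167 × 261 = 0.436 mM.
Then v = 261 × 0.268/(0.436 + 0.268) = 99.4 nmol/s.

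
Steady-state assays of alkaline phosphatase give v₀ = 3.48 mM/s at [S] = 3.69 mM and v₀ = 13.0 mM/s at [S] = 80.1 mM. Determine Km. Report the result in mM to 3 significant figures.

12.2 mM

From v = Vmax[S]/(Km+[S]), each point gives Vmax = v(Km+[S])/[S].
Equating: 3.48(Km+3.69)/3.69 = 13.0(Km+80.1)/80.1.
0.9431·Km + 3.48 = 0.1623·Km + 13.0, so (0.9431 − 0.1623)·Km = 13.0 − 3.48.
Km = 9.520/0.7808 = 12.2 mM; then Vmax = 3.48(12.2+3.69)/3.69 = 15.0 mM/s.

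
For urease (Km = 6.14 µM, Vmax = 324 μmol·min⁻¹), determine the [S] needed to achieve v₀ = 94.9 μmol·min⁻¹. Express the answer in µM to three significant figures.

The required fractional saturation is v/Vmax = 94.9/324 = 0.2929.
Then [S]/(Km+[S]) = 0.2929 ⇒ [S] = 6.14 × 0.2929/(1 − 0.2929) = 2.54 µM.

2.54 µM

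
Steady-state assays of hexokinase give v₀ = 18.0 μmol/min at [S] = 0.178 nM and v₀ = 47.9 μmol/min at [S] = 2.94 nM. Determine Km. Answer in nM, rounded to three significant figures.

0.352 nM

In reciprocal form, 1/v = (Km/Vmax)·(1/[S]) + 1/Vmax. The two points give (1/[S], 1/v) = (5.618, 0.05556) and (0.3401, 0.02088).
Slope = (0.05556 − 0.02088)/(5.618 − 0.3401) = 0.006571; intercept = 0.05556 − 0.006571×5.618 = 0.01864.
Vmax = 1/intercept = 53.6 μmol/min; Km = slope × Vmax = 0.006571 × 53.6 = 0.352 nM.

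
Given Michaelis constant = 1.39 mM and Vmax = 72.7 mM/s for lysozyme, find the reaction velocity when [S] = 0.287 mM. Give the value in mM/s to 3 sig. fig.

[S]/(Km+[S]) = 0.287/1.677 = 0.1711, the fractional saturation.
v = 0.1711 × Vmax = 0.1711 × 72.7 = 12.4 mM/s.

12.4 mM/s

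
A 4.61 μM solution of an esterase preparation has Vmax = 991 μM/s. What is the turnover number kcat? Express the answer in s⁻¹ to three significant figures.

215 s⁻¹

kcat = Vmax/[E]total = 991 μM/s / 4.61 μM = 215 s⁻¹.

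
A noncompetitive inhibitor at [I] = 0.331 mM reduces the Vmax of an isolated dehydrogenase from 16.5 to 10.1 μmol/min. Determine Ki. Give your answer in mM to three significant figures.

0.522 mM

Noncompetitive: Vmax,app = Vmax/α with α = 1 + [I]/Ki.
α = Vmax/Vmax,app = 16.5/10.1 = 1.634.
Since α = 1 + [I]/Ki, [I]/Ki = 1.634 − 1 = 0.6337 and Ki = 0.331/0.6337 = 0.522 mM.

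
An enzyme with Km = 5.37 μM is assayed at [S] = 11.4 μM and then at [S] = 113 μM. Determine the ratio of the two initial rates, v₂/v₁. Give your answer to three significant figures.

The fractional saturations are [S]/(Km+[S]) = 11.4/16.77 = 0.6798 and 113/118.4 = 0.9546.
v₂/v₁ is just their ratio: 0.9546/0.6798 = 1.40.

1.40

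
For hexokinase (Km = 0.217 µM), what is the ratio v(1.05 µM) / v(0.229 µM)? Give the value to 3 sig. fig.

1.61

The fractional saturations are [S]/(Km+[S]) = 0.229/0.4460 = 0.5135 and 1.05/1.267 = 0.8287.
v₂/v₁ is just their ratio: 0.8287/0.5135 = 1.61.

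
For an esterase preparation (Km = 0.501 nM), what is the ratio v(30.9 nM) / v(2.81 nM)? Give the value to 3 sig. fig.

1.16

Since Vmax cancels, v₂/v₁ = [S]₂(Km+[S]₁) / [S]₁(Km+[S]₂).
= 30.9×(0.501+2.81) / (2.81×(0.501+30.9)) = 102.3/88.24 = 1.16.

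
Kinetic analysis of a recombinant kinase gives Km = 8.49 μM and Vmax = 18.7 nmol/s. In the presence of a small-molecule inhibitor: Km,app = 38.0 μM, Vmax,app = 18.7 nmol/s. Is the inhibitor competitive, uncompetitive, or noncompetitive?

competitive

Km increases (8.49 → 38.0 μM) while Vmax is unchanged — the hallmark of competitive inhibition.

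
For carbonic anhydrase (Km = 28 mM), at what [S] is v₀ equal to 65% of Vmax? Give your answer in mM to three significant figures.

52.0 mM

v/Vmax = [S]/(Km+[S]) = 0.65, so [S] = Km·0.65/(1 − 0.65) = 28 × 1.857.
[S] = 52.0 mM.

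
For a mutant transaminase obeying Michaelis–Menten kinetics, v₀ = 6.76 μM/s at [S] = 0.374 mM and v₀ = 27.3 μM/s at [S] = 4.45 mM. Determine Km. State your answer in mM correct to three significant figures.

1.72 mM

From v = Vmax[S]/(Km+[S]), each point gives Vmax = v(Km+[S])/[S].
Equating: 6.76(Km+0.374)/0.374 = 27.3(Km+4.45)/4.45.
18.07·Km + 6.76 = 6.135·Km + 27.3, so (18.07 − 6.135)·Km = 27.3 − 6.76.
Km = 20.54/11.94 = 1.72 mM; then Vmax = 6.76(1.72+0.374)/0.374 = 37.9 μM/s.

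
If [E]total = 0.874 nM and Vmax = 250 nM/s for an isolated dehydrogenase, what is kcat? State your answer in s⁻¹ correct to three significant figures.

286 s⁻¹

kcat = Vmax/[E]total = 250 nM/s / 0.874 nM = 286 s⁻¹.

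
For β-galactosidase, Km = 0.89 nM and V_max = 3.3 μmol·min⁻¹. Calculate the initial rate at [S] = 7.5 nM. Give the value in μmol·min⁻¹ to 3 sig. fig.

2.95 μmol·min⁻¹

v = Vmax·[S]/(Km + [S]) = 3.3 × 7.5 / (0.89 + 7.5)
  = 24.75 / 8.390 = 2.95 μmol·min⁻¹.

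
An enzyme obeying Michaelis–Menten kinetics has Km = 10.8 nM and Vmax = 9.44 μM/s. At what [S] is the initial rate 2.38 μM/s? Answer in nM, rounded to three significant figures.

Rearranging v = Vmax[S]/(Km+[S]) gives [S] = Km·v/(Vmax − v).
[S] = 10.8 × 2.38 / (9.44 − 2.38) = 25.70/7.060 = 3.64 nM.

3.64 nM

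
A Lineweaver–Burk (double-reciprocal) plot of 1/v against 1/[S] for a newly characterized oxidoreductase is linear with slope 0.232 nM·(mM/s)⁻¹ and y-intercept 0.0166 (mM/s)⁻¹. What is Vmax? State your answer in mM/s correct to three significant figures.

60.2 mM/s

The y-intercept of a Lineweaver–Burk plot equals 1/Vmax, so Vmax = 1/0.0166 = 60.2 mM/s.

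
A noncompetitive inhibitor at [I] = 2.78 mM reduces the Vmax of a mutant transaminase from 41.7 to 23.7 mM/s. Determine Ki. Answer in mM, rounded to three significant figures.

Noncompetitive: Vmax,app = Vmax/α with α = 1 + [I]/Ki.
α = Vmax/Vmax,app = 41.7/23.7 = 1.759.
Since α = 1 + [I]/Ki, [I]/Ki = 1.759 − 1 = 0.7595 and Ki = 2.78/0.7595 = 3.66 mM.

3.66 mM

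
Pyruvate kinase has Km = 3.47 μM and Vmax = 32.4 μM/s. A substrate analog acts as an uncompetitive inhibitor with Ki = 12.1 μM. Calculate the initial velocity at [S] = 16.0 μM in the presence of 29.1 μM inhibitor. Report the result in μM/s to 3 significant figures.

8.95 μM/s

α = 1 + [I]/Ki = 1 + 29.1/12.1 = 3.405.
For an uncompetitive inhibitor, both parameters are divided by α, giving Vmax/α and Km/α: Km,app = 1.02 μM, Vmax,app = 9.52 μM/s.
v = Vmax,app·[S]/(Km,app + [S]) = 9.52 × 16.0/(1.02 + 16.0) = 8.95 μM/s.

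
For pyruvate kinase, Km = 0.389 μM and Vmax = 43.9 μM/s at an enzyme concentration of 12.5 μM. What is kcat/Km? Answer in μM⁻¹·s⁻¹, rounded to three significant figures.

9.03 μM⁻¹·s⁻¹

kcat = Vmax/[E]total = 43.9/12.5 = 3.51 s⁻¹.
kcat/Km = 3.51/0.389 = 9.03 μM⁻¹·s⁻¹.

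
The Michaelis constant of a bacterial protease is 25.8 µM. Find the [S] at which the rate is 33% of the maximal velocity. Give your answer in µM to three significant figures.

v/Vmax = [S]/(Km+[S]) = 0.33, so [S] = Km·0.33/(1 − 0.33) = 25.8 × 0.4925.
[S] = 12.7 µM.

12.7 µM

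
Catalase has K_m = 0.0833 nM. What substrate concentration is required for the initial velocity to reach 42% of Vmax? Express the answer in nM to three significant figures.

v/Vmax = [S]/(Km+[S]) = 0.42, so [S] = Km·0.42/(1 − 0.42) = 0.0833 × 0.7241.
[S] = 0.0603 nM.

0.0603 nM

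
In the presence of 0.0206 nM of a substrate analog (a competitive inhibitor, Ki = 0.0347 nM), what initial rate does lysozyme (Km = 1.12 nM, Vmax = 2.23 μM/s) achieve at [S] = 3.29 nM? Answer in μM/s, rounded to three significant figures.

1.45 μM/s

With α = 1 + [I]/Ki = 1 + 0.0206/0.0347 = 1.594, the competitive rate law is v = Vmax[S] / (αKm + [S]).
v = 2.23×3.29 / (1.594×1.12 + 3.29) = 7.337/5.075 = 1.45 μM/s.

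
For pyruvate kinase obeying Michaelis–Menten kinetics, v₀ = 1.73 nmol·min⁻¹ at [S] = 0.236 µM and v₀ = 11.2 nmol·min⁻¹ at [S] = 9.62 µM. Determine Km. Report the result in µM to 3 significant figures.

1.54 µM

From v = Vmax[S]/(Km+[S]), each point gives Vmax = v(Km+[S])/[S].
Equating: 1.73(Km+0.236)/0.236 = 11.2(Km+9.62)/9.62.
7.331·Km + 1.73 = 1.164·Km + 11.2, so (7.331 − 1.164)·Km = 11.2 − 1.73.
Km = 9.470/6.166 = 1.54 µM; then Vmax = 1.73(1.54+0.236)/0.236 = 13.0 nmol·min⁻¹.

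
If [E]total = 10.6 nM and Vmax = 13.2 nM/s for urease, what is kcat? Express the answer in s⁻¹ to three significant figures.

kcat = Vmax/[E]total = 13.2 nM/s / 10.6 nM = 1.25 s⁻¹.

1.25 s⁻¹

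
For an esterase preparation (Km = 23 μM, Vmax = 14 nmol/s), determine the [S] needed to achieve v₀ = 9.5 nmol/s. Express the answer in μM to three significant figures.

Rearranging v = Vmax[S]/(Km+[S]) gives [S] = Km·v/(Vmax − v).
[S] = 23 × 9.5 / (14 − 9.5) = 218.5/4.500 = 48.6 μM.

48.6 μM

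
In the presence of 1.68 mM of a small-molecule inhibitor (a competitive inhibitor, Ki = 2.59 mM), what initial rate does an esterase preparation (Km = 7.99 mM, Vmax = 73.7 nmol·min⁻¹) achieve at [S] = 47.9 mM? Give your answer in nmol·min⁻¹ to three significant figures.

With α = 1 + [I]/Ki = 1 + 1.68/2.59 = 1.649, the competitive rate law is v = Vmax[S] / (αKm + [S]).
v = 73.7×47.9 / (1.649×7.99 + 47.9) = 3530/61.07 = 57.8 nmol·min⁻¹.

57.8 nmol·min⁻¹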